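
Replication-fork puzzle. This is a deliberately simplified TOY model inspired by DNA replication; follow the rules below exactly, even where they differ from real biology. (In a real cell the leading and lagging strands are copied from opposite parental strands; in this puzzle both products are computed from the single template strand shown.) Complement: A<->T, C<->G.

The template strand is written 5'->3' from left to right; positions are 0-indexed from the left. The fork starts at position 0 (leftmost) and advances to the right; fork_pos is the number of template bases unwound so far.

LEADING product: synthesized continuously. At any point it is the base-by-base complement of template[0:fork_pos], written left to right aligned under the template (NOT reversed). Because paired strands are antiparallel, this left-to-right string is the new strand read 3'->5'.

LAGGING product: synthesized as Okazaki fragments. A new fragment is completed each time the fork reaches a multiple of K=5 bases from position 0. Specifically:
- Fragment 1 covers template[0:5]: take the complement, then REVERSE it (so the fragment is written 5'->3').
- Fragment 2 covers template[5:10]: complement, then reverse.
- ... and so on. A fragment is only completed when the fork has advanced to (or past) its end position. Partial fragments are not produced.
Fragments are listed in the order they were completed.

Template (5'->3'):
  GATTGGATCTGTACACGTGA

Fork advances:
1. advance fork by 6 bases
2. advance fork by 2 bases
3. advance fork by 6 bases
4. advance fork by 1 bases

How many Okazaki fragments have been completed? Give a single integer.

Step 1: advance 6 -> fork_pos = 0 + 6 = 6. Reached multiple(s) of 5: 5 -> fragment 1 completed (1 total).
Step 2: advance 2 -> fork_pos = 6 + 2 = 8. Next multiple of 5 is 10 (not reached); still 1 fragment(s).
Step 3: advance 6 -> fork_pos = 8 + 6 = 14. Reached multiple(s) of 5: 10 -> fragment 2 completed (2 total).
Step 4: advance 1 -> fork_pos = 14 + 1 = 15. Reached multiple(s) of 5: 15 -> fragment 3 completed (3 total).
Check: final fork_pos = 15; the multiples of 5 that are <= 15 are 5..15 -> 15 // 5 = 3 completed fragment(s).

Answer: 3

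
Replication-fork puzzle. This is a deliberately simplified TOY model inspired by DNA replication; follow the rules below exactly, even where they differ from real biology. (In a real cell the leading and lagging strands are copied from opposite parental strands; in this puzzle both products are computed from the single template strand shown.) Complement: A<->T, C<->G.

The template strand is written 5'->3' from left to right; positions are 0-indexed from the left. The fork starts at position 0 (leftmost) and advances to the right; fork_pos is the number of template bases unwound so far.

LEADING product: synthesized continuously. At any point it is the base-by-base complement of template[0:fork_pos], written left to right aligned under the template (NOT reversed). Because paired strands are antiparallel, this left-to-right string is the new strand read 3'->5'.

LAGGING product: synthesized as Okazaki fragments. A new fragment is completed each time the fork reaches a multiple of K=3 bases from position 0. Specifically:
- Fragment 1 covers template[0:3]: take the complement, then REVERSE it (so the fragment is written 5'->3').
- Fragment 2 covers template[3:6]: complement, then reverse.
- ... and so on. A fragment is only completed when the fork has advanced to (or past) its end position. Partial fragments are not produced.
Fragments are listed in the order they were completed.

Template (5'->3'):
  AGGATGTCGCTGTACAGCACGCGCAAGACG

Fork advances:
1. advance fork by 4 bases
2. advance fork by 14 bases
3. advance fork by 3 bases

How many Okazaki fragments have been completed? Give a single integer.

Step 1: advance 4 -> fork_pos = 0 + 4 = 4. Reached multiple(s) of 3: 3 -> fragment 1 completed (1 total).
Step 2: advance 14 -> fork_pos = 4 + 14 = 18. Reached multiple(s) of 3: 6, 9, 12, 15, 18 -> fragments 2-6 completed (6 total).
Step 3: advance 3 -> fork_pos = 18 + 3 = 21. Reached multiple(s) of 3: 21 -> fragment 7 completed (7 total).
Check: final fork_pos = 21; the multiples of 3 that are <= 21 are 3..21 -> 21 // 3 = 7 completed fragment(s).

Answer: 7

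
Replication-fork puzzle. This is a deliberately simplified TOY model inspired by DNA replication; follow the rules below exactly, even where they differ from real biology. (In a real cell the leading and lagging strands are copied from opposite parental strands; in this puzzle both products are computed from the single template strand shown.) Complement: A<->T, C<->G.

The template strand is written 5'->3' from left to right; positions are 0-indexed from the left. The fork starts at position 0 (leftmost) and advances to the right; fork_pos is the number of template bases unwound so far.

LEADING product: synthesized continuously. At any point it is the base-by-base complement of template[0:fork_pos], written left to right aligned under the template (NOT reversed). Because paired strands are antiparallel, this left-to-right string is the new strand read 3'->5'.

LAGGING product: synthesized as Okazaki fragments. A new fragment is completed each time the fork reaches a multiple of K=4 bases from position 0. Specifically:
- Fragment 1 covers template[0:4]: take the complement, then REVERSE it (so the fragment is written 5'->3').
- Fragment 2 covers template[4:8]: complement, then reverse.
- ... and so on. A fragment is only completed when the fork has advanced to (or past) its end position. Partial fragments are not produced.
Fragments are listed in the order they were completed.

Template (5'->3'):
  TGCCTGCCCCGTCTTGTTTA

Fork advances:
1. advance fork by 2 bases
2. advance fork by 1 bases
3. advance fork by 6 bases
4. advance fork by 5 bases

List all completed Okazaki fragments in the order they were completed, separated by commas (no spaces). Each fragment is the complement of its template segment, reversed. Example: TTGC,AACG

Step 1: advance 2 -> fork_pos = 0 + 2 = 2. Next multiple of 4 is 4 (not reached); still 0 fragment(s).
Step 2: advance 1 -> fork_pos = 2 + 1 = 3. Next multiple of 4 is 4 (not reached); still 0 fragment(s).
Step 3: advance 6 -> fork_pos = 3 + 6 = 9. Reached multiple(s) of 4: 4, 8 -> fragments 1-2 completed (2 total).
Step 4: advance 5 -> fork_pos = 9 + 5 = 14. Reached multiple(s) of 4: 12 -> fragment 3 completed (3 total).
Final fork_pos = 14, so 3 fragment(s) are complete. Build each: template segment -> complement -> reverse.
Fragment 1: template[0:4] = TGCC -> complement ACGG -> reversed GGCA
Fragment 2: template[4:8] = TGCC -> complement ACGG -> reversed GGCA
Fragment 3: template[8:12] = CCGT -> complement GGCA -> reversed ACGG

Answer: GGCA,GGCA,ACGG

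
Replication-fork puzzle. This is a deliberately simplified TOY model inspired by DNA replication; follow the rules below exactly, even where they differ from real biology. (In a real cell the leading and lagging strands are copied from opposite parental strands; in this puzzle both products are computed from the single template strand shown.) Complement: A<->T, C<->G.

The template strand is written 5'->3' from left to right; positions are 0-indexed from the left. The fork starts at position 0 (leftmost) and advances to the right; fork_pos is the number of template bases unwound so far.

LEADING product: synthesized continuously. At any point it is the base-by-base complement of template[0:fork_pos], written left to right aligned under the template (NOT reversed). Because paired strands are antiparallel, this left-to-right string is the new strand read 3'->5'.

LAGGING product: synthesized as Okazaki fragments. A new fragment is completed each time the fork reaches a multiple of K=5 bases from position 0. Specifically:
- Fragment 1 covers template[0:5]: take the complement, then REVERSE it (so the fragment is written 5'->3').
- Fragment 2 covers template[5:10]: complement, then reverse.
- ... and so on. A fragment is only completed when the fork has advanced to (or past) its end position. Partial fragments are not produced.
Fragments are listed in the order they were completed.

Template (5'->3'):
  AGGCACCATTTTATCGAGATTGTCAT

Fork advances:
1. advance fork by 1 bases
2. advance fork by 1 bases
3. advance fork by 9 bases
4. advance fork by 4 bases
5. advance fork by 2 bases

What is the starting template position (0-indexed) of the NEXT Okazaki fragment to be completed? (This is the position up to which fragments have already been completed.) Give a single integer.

Answer: 15

Derivation:
Step 1: advance 1 -> fork_pos = 0 + 1 = 1. Next multiple of 5 is 5 (not reached); still 0 fragment(s).
Step 2: advance 1 -> fork_pos = 1 + 1 = 2. Next multiple of 5 is 5 (not reached); still 0 fragment(s).
Step 3: advance 9 -> fork_pos = 2 + 9 = 11. Reached multiple(s) of 5: 5, 10 -> fragments 1-2 completed (2 total).
Step 4: advance 4 -> fork_pos = 11 + 4 = 15. Reached multiple(s) of 5: 15 -> fragment 3 completed (3 total).
Step 5: advance 2 -> fork_pos = 15 + 2 = 17. Next multiple of 5 is 20 (not reached); still 3 fragment(s).
3 fragment(s) completed, covering template[0:15] (3 x 5 = 15). The next fragment, fragment 4, covers template[15:20], so it starts at position 15.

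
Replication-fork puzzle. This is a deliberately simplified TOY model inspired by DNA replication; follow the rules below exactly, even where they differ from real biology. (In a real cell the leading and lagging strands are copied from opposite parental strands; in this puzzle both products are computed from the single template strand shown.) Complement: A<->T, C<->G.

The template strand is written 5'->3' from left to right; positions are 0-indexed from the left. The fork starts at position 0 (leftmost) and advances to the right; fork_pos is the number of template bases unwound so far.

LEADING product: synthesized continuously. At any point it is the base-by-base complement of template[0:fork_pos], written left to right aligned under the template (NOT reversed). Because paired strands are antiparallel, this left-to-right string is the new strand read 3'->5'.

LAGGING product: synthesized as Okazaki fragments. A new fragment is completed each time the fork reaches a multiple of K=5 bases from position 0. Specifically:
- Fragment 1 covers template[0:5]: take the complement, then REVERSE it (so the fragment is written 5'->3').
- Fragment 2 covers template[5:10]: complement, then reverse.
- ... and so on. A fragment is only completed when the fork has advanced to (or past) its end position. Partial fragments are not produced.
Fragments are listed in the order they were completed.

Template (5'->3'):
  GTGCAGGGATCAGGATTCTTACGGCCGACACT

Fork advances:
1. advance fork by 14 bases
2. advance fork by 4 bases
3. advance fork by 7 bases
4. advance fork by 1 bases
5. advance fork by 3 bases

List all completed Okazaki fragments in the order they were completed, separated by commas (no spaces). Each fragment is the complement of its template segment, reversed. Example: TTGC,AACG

Step 1: advance 14 -> fork_pos = 0 + 14 = 14. Reached multiple(s) of 5: 5, 10 -> fragments 1-2 completed (2 total).
Step 2: advance 4 -> fork_pos = 14 + 4 = 18. Reached multiple(s) of 5: 15 -> fragment 3 completed (3 total).
Step 3: advance 7 -> fork_pos = 18 + 7 = 25. Reached multiple(s) of 5: 20, 25 -> fragments 4-5 completed (5 total).
Step 4: advance 1 -> fork_pos = 25 + 1 = 26. Next multiple of 5 is 30 (not reached); still 5 fragment(s).
Step 5: advance 3 -> fork_pos = 26 + 3 = 29. Next multiple of 5 is 30 (not reached); still 5 fragment(s).
Final fork_pos = 29, so 5 fragment(s) are complete. Build each: template segment -> complement -> reverse.
Fragment 1: template[0:5] = GTGCA -> complement CACGT -> reversed TGCAC
Fragment 2: template[5:10] = GGGAT -> complement CCCTA -> reversed ATCCC
Fragment 3: template[10:15] = CAGGA -> complement GTCCT -> reversed TCCTG
Fragment 4: template[15:20] = TTCTT -> complement AAGAA -> reversed AAGAA
Fragment 5: template[20:25] = ACGGC -> complement TGCCG -> reversed GCCGT

Answer: TGCAC,ATCCC,TCCTG,AAGAA,GCCGT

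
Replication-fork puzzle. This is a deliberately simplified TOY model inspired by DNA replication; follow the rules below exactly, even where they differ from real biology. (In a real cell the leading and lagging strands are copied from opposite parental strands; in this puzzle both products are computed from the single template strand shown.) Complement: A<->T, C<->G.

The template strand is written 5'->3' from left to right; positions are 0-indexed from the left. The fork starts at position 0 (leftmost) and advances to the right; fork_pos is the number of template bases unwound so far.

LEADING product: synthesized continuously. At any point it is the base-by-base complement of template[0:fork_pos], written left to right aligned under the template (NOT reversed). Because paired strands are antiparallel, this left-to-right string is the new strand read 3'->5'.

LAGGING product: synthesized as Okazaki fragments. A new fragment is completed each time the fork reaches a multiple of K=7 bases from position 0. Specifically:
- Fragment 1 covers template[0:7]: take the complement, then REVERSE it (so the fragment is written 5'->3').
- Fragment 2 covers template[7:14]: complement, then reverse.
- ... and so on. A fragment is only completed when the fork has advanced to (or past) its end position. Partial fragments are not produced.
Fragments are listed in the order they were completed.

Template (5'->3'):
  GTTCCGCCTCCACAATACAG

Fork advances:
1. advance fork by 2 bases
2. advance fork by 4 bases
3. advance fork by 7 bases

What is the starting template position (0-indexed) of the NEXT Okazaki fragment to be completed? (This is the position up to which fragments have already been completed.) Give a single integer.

Step 1: advance 2 -> fork_pos = 0 + 2 = 2. Next multiple of 7 is 7 (not reached); still 0 fragment(s).
Step 2: advance 4 -> fork_pos = 2 + 4 = 6. Next multiple of 7 is 7 (not reached); still 0 fragment(s).
Step 3: advance 7 -> fork_pos = 6 + 7 = 13. Reached multiple(s) of 7: 7 -> fragment 1 completed (1 total).
1 fragment(s) completed, covering template[0:7] (1 x 7 = 7). The next fragment, fragment 2, covers template[7:14], so it starts at position 7.

Answer: 7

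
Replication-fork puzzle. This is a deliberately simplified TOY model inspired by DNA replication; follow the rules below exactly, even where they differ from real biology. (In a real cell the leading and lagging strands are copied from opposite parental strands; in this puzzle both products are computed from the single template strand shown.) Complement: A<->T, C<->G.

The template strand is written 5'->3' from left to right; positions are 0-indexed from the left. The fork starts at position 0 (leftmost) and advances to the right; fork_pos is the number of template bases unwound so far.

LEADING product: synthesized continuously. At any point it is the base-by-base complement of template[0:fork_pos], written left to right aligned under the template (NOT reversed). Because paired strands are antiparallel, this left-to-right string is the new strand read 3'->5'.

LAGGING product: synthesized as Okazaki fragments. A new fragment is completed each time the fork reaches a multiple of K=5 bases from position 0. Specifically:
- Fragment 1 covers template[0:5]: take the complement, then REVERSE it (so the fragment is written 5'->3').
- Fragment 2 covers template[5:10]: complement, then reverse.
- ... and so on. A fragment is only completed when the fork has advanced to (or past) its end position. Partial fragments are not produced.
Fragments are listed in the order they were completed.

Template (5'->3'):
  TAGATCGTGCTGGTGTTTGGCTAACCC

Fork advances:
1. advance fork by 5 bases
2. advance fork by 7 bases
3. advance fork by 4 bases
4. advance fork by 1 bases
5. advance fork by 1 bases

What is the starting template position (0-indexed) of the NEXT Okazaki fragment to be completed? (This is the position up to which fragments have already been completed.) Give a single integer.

Step 1: advance 5 -> fork_pos = 0 + 5 = 5. Reached multiple(s) of 5: 5 -> fragment 1 completed (1 total).
Step 2: advance 7 -> fork_pos = 5 + 7 = 12. Reached multiple(s) of 5: 10 -> fragment 2 completed (2 total).
Step 3: advance 4 -> fork_pos = 12 + 4 = 16. Reached multiple(s) of 5: 15 -> fragment 3 completed (3 total).
Step 4: advance 1 -> fork_pos = 16 + 1 = 17. Next multiple of 5 is 20 (not reached); still 3 fragment(s).
Step 5: advance 1 -> fork_pos = 17 + 1 = 18. Next multiple of 5 is 20 (not reached); still 3 fragment(s).
3 fragment(s) completed, covering template[0:15] (3 x 5 = 15). The next fragment, fragment 4, covers template[15:20], so it starts at position 15.

Answer: 15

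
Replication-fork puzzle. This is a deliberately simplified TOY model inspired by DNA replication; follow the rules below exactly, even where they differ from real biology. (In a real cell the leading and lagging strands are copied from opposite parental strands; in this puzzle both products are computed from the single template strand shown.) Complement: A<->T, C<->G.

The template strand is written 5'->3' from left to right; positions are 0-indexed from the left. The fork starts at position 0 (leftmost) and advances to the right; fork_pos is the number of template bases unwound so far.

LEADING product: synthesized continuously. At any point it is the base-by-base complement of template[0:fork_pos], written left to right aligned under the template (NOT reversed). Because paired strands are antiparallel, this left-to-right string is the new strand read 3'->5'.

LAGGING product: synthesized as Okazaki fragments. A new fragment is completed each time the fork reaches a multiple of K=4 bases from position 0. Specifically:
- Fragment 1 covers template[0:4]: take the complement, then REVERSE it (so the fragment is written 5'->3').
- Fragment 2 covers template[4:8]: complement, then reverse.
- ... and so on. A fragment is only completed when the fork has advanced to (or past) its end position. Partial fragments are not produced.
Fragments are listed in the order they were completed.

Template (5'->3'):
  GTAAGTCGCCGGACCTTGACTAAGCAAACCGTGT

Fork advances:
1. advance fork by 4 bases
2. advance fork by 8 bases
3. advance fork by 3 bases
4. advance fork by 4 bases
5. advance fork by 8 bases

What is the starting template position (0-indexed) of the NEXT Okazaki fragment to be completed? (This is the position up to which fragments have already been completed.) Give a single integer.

Step 1: advance 4 -> fork_pos = 0 + 4 = 4. Reached multiple(s) of 4: 4 -> fragment 1 completed (1 total).
Step 2: advance 8 -> fork_pos = 4 + 8 = 12. Reached multiple(s) of 4: 8, 12 -> fragments 2-3 completed (3 total).
Step 3: advance 3 -> fork_pos = 12 + 3 = 15. Next multiple of 4 is 16 (not reached); still 3 fragment(s).
Step 4: advance 4 -> fork_pos = 15 + 4 = 19. Reached multiple(s) of 4: 16 -> fragment 4 completed (4 total).
Step 5: advance 8 -> fork_pos = 19 + 8 = 27. Reached multiple(s) of 4: 20, 24 -> fragments 5-6 completed (6 total).
6 fragment(s) completed, covering template[0:24] (6 x 4 = 24). The next fragment, fragment 7, covers template[24:28], so it starts at position 24.

Answer: 24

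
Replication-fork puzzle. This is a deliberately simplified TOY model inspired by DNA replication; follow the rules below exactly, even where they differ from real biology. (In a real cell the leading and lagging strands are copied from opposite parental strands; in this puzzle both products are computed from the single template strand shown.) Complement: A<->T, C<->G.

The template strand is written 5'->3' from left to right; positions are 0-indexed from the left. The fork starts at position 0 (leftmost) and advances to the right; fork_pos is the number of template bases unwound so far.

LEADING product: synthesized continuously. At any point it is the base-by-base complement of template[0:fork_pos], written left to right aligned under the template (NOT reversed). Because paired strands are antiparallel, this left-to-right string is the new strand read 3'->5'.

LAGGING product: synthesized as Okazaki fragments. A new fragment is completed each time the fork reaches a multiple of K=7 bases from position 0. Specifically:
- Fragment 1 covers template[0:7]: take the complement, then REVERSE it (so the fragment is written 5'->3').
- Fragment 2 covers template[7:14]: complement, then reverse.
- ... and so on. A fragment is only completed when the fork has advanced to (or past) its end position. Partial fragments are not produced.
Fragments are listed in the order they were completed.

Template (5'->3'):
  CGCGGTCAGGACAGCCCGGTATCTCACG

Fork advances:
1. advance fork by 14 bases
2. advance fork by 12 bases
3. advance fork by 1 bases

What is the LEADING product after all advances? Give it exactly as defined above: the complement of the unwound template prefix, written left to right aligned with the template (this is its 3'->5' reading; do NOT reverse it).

Answer: GCGCCAGTCCTGTCGGGCCATAGAGTG

Derivation:
Step 1: advance 14 -> fork_pos = 0 + 14 = 14.
Step 2: advance 12 -> fork_pos = 14 + 12 = 26.
Step 3: advance 1 -> fork_pos = 26 + 1 = 27.
Unwound prefix: template[0:27] = CGCGGTCAGGACAGCCCGGTATCTCAC
Complement it base by base (A<->T, C<->G), keeping left-to-right order:
  [0:5] CGCGG -> GCGCC
  [5:10] TCAGG -> AGTCC
  [10:15] ACAGC -> TGTCG
  [15:20] CCGGT -> GGCCA
  [20:25] ATCTC -> TAGAG
  [25:27] AC -> TG
Concatenate: GCGCCAGTCCTGTCGGGCCATAGAGTG (length 27; written aligned with the template, i.e. 3'->5').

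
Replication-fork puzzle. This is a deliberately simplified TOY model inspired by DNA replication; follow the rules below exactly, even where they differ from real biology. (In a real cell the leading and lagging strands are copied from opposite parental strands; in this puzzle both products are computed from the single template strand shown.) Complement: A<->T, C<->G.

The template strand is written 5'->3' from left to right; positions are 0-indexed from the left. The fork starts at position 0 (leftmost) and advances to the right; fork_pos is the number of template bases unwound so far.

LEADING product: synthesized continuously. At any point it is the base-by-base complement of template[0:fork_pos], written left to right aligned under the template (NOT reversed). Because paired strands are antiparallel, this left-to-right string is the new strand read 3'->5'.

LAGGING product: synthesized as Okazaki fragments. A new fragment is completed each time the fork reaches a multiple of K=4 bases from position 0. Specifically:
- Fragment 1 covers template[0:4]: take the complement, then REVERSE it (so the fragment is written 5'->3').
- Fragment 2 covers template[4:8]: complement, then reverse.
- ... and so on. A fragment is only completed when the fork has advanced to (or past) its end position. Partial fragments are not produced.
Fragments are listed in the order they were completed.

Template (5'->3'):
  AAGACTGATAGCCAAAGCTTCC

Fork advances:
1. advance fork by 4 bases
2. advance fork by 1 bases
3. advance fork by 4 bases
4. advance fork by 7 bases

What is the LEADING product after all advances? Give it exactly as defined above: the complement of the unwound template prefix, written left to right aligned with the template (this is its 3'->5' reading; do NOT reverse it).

Step 1: advance 4 -> fork_pos = 0 + 4 = 4.
Step 2: advance 1 -> fork_pos = 4 + 1 = 5.
Step 3: advance 4 -> fork_pos = 5 + 4 = 9.
Step 4: advance 7 -> fork_pos = 9 + 7 = 16.
Unwound prefix: template[0:16] = AAGACTGATAGCCAAA
Complement it base by base (A<->T, C<->G), keeping left-to-right order:
  [0:5] AAGAC -> TTCTG
  [5:10] TGATA -> ACTAT
  [10:15] GCCAA -> CGGTT
  [15:16] A -> T
Concatenate: TTCTGACTATCGGTTT (length 16; written aligned with the template, i.e. 3'->5').

Answer: TTCTGACTATCGGTTT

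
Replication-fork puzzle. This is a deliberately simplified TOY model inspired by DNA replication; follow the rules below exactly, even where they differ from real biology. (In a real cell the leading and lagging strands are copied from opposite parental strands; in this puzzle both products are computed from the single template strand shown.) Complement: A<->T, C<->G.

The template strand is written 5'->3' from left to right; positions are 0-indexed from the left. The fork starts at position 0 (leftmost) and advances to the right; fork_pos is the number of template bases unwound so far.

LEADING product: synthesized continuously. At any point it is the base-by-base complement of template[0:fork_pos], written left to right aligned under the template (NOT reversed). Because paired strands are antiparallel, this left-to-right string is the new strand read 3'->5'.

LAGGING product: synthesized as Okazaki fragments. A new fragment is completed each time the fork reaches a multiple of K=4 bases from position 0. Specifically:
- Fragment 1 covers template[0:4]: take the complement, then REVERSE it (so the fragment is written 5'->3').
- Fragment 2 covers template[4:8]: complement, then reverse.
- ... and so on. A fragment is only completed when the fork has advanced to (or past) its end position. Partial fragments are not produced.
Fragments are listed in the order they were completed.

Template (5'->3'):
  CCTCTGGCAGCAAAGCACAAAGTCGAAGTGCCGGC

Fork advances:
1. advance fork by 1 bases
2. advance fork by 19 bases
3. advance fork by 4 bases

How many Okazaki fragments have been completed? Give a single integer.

Step 1: advance 1 -> fork_pos = 0 + 1 = 1. Next multiple of 4 is 4 (not reached); still 0 fragment(s).
Step 2: advance 19 -> fork_pos = 1 + 19 = 20. Reached multiple(s) of 4: 4, 8, 12, 16, 20 -> fragments 1-5 completed (5 total).
Step 3: advance 4 -> fork_pos = 20 + 4 = 24. Reached multiple(s) of 4: 24 -> fragment 6 completed (6 total).
Check: final fork_pos = 24; the multiples of 4 that are <= 24 are 4..24 -> 24 // 4 = 6 completed fragment(s).

Answer: 6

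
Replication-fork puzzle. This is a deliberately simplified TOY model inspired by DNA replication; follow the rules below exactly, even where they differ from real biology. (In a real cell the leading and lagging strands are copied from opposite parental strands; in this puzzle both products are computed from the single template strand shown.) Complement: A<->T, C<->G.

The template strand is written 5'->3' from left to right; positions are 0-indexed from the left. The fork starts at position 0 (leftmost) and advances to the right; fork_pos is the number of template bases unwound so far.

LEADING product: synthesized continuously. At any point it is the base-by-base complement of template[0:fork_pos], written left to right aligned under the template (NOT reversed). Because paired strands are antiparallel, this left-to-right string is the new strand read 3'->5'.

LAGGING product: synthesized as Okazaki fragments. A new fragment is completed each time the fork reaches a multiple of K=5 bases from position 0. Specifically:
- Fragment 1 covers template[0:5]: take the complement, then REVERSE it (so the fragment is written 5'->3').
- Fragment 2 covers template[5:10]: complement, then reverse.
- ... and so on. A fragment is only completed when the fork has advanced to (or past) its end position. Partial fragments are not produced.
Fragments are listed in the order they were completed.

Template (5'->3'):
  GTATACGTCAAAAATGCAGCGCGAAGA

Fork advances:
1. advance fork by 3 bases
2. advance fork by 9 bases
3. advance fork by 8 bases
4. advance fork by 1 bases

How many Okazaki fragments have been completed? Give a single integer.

Step 1: advance 3 -> fork_pos = 0 + 3 = 3. Next multiple of 5 is 5 (not reached); still 0 fragment(s).
Step 2: advance 9 -> fork_pos = 3 + 9 = 12. Reached multiple(s) of 5: 5, 10 -> fragments 1-2 completed (2 total).
Step 3: advance 8 -> fork_pos = 12 + 8 = 20. Reached multiple(s) of 5: 15, 20 -> fragments 3-4 completed (4 total).
Step 4: advance 1 -> fork_pos = 20 + 1 = 21. Next multiple of 5 is 25 (not reached); still 4 fragment(s).
Check: final fork_pos = 21; the multiples of 5 that are <= 21 are 5..20 -> 21 // 5 = 4 completed fragment(s).

Answer: 4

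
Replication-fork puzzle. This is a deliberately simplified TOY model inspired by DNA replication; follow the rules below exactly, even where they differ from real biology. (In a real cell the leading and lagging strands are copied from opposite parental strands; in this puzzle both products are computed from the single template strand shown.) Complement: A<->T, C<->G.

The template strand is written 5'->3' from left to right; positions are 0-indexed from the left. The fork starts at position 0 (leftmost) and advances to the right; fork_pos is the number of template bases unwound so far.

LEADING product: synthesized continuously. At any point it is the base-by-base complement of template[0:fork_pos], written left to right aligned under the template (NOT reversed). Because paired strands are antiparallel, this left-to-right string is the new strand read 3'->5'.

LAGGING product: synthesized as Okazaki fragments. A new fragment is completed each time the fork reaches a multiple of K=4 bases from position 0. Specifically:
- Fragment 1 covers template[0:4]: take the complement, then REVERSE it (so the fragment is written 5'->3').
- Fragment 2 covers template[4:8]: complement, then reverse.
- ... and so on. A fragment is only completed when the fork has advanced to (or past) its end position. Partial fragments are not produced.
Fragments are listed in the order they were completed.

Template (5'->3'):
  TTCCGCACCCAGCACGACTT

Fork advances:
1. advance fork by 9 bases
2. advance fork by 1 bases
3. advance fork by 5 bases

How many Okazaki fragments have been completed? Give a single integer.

Answer: 3

Derivation:
Step 1: advance 9 -> fork_pos = 0 + 9 = 9. Reached multiple(s) of 4: 4, 8 -> fragments 1-2 completed (2 total).
Step 2: advance 1 -> fork_pos = 9 + 1 = 10. Next multiple of 4 is 12 (not reached); still 2 fragment(s).
Step 3: advance 5 -> fork_pos = 10 + 5 = 15. Reached multiple(s) of 4: 12 -> fragment 3 completed (3 total).
Check: final fork_pos = 15; the multiples of 4 that are <= 15 are 4..12 -> 15 // 4 = 3 completed fragment(s).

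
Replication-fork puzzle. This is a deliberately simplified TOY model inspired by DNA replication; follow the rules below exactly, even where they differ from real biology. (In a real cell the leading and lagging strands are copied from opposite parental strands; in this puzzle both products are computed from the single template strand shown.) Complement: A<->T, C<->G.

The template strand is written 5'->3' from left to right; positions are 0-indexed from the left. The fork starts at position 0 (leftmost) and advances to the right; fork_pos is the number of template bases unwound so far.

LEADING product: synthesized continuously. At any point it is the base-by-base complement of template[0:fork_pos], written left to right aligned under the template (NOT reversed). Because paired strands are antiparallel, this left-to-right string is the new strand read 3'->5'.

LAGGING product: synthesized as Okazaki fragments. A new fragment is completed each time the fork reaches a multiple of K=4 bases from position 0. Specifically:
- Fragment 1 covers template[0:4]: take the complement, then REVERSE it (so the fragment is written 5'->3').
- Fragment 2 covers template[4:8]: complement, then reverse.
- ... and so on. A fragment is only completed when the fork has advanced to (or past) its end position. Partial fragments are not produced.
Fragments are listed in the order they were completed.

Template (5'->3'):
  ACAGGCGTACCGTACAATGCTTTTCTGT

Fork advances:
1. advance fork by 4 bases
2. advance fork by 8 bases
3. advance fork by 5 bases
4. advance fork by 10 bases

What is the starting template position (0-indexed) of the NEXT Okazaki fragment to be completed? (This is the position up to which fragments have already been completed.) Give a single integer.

Step 1: advance 4 -> fork_pos = 0 + 4 = 4. Reached multiple(s) of 4: 4 -> fragment 1 completed (1 total).
Step 2: advance 8 -> fork_pos = 4 + 8 = 12. Reached multiple(s) of 4: 8, 12 -> fragments 2-3 completed (3 total).
Step 3: advance 5 -> fork_pos = 12 + 5 = 17. Reached multiple(s) of 4: 16 -> fragment 4 completed (4 total).
Step 4: advance 10 -> fork_pos = 17 + 10 = 27. Reached multiple(s) of 4: 20, 24 -> fragments 5-6 completed (6 total).
6 fragment(s) completed, covering template[0:24] (6 x 4 = 24). The next fragment, fragment 7, covers template[24:28], so it starts at position 24.

Answer: 24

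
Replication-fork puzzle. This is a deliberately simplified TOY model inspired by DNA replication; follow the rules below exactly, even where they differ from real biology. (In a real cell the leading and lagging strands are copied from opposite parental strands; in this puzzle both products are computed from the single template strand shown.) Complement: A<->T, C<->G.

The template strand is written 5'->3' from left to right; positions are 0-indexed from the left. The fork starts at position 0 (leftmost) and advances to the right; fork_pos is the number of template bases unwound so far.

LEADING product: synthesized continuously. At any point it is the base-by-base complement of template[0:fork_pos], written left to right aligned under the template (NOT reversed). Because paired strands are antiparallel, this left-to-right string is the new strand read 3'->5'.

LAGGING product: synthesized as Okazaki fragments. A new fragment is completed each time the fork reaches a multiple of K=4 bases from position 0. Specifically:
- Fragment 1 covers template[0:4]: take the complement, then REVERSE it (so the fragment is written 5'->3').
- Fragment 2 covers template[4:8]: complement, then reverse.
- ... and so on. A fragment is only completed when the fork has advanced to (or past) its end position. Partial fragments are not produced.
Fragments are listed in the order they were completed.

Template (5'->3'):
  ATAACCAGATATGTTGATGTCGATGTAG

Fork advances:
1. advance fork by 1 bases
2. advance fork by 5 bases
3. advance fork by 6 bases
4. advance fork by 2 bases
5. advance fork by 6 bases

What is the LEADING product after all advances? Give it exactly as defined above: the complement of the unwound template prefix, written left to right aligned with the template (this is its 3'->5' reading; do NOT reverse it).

Step 1: advance 1 -> fork_pos = 0 + 1 = 1.
Step 2: advance 5 -> fork_pos = 1 + 5 = 6.
Step 3: advance 6 -> fork_pos = 6 + 6 = 12.
Step 4: advance 2 -> fork_pos = 12 + 2 = 14.
Step 5: advance 6 -> fork_pos = 14 + 6 = 20.
Unwound prefix: template[0:20] = ATAACCAGATATGTTGATGT
Complement it base by base (A<->T, C<->G), keeping left-to-right order:
  [0:5] ATAAC -> TATTG
  [5:10] CAGAT -> GTCTA
  [10:15] ATGTT -> TACAA
  [15:20] GATGT -> CTACA
Concatenate: TATTGGTCTATACAACTACA (length 20; written aligned with the template, i.e. 3'->5').

Answer: TATTGGTCTATACAACTACA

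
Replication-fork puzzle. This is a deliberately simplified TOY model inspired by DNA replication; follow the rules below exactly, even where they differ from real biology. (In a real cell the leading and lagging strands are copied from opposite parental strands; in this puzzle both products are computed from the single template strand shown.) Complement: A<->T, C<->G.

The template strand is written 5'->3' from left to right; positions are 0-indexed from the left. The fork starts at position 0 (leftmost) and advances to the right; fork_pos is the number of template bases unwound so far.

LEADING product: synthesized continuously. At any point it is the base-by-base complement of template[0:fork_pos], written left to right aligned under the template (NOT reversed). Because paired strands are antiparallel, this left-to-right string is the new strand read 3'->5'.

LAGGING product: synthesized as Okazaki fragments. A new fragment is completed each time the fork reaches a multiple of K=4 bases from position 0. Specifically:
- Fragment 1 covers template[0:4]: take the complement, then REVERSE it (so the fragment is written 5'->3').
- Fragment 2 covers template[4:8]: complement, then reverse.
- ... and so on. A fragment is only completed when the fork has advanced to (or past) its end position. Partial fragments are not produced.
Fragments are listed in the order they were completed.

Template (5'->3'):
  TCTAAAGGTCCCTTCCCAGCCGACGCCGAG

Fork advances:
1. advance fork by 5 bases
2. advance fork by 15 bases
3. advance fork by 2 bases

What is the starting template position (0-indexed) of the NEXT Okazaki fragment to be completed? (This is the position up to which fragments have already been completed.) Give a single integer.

Step 1: advance 5 -> fork_pos = 0 + 5 = 5. Reached multiple(s) of 4: 4 -> fragment 1 completed (1 total).
Step 2: advance 15 -> fork_pos = 5 + 15 = 20. Reached multiple(s) of 4: 8, 12, 16, 20 -> fragments 2-5 completed (5 total).
Step 3: advance 2 -> fork_pos = 20 + 2 = 22. Next multiple of 4 is 24 (not reached); still 5 fragment(s).
5 fragment(s) completed, covering template[0:20] (5 x 4 = 20). The next fragment, fragment 6, covers template[20:24], so it starts at position 20.

Answer: 20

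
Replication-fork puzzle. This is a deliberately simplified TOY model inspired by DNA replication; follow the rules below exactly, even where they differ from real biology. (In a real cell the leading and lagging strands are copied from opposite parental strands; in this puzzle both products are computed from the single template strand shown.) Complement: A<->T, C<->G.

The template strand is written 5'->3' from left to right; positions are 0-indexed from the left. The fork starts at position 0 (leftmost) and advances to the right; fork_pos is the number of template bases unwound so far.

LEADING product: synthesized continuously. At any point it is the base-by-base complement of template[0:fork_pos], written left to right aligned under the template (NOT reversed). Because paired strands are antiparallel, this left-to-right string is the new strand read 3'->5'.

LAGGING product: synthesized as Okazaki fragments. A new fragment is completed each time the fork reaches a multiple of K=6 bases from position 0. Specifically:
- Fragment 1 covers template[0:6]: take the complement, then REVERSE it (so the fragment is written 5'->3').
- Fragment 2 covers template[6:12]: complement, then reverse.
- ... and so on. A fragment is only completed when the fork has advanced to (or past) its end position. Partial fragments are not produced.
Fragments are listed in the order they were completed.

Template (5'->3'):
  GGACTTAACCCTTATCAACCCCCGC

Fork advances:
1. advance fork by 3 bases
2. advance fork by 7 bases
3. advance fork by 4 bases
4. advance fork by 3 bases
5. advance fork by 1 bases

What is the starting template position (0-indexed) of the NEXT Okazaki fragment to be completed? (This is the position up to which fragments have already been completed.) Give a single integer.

Answer: 18

Derivation:
Step 1: advance 3 -> fork_pos = 0 + 3 = 3. Next multiple of 6 is 6 (not reached); still 0 fragment(s).
Step 2: advance 7 -> fork_pos = 3 + 7 = 10. Reached multiple(s) of 6: 6 -> fragment 1 completed (1 total).
Step 3: advance 4 -> fork_pos = 10 + 4 = 14. Reached multiple(s) of 6: 12 -> fragment 2 completed (2 total).
Step 4: advance 3 -> fork_pos = 14 + 3 = 17. Next multiple of 6 is 18 (not reached); still 2 fragment(s).
Step 5: advance 1 -> fork_pos = 17 + 1 = 18. Reached multiple(s) of 6: 18 -> fragment 3 completed (3 total).
3 fragment(s) completed, covering template[0:18] (3 x 6 = 18). The next fragment, fragment 4, covers template[18:24], so it starts at position 18.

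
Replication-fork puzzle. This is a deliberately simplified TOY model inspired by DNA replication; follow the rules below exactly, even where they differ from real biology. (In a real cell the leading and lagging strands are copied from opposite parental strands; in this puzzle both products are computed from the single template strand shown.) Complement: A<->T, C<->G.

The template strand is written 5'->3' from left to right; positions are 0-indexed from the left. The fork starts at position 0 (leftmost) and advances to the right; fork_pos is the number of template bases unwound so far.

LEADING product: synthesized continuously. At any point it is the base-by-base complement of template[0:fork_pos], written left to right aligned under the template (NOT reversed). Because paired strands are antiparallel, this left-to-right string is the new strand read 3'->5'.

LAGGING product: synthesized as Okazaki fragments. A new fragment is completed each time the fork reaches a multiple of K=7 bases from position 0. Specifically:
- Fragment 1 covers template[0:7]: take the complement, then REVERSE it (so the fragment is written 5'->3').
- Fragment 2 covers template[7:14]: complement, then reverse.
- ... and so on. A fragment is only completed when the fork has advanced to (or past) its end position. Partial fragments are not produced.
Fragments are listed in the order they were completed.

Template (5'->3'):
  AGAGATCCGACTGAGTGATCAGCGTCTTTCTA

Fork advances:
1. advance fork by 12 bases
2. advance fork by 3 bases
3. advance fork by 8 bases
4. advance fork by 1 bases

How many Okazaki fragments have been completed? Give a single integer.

Step 1: advance 12 -> fork_pos = 0 + 12 = 12. Reached multiple(s) of 7: 7 -> fragment 1 completed (1 total).
Step 2: advance 3 -> fork_pos = 12 + 3 = 15. Reached multiple(s) of 7: 14 -> fragment 2 completed (2 total).
Step 3: advance 8 -> fork_pos = 15 + 8 = 23. Reached multiple(s) of 7: 21 -> fragment 3 completed (3 total).
Step 4: advance 1 -> fork_pos = 23 + 1 = 24. Next multiple of 7 is 28 (not reached); still 3 fragment(s).
Check: final fork_pos = 24; the multiples of 7 that are <= 24 are 7..21 -> 24 // 7 = 3 completed fragment(s).

Answer: 3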